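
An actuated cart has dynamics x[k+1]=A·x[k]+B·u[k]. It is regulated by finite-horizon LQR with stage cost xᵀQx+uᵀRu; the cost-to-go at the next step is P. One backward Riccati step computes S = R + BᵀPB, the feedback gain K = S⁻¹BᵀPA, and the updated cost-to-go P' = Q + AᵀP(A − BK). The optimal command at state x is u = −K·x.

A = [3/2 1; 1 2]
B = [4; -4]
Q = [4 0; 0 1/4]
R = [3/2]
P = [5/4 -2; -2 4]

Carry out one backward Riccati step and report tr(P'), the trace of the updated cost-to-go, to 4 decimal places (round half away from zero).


BᵀP = [13.0000 -24.0000]
S = R + BᵀPB = [3/2] + [148.0000] = [149.5000]
BᵀPA = [-4.5000 -35.0000]
K = S⁻¹·BᵀPA = [-0.0301 -0.2341]
A−BK = [1.6204 1.9365; 0.8796 1.0635]
AᵀP(A−BK) = [0.6770 0.8215; 0.8215 1.0560]
P' = Q + AᵀP(A−BK) = [4.6770 0.8215; 0.8215 1.3060]
tr(P') = 5.9831

5.9831


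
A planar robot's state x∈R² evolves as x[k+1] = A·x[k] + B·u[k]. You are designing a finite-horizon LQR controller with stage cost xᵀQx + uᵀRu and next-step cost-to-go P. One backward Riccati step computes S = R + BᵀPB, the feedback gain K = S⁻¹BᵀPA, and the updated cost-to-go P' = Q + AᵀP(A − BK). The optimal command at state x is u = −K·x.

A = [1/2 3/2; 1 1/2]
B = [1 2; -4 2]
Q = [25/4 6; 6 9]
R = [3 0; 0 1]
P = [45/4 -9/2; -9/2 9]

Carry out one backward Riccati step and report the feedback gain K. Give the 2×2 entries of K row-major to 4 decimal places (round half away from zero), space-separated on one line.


BᵀP = [29.2500 -40.5000; 13.5000 9.0000]
S = R + BᵀPB = [3 0; 0 1] + [191.2500 -22.5000; -22.5000 45.0000] = [194.2500 -22.5000; -22.5000 46.0000]
BᵀPA = [-25.8750 23.6250; 15.7500 24.7500]
K = S⁻¹·BᵀPA = [-0.0992 0.1950; 0.2939 0.6334]
A−BK = [0.0114 0.0382; 0.0156 0.0131]
AᵀP(A−BK) = [0.1179 0.1315; 0.1315 0.5287]
P' = Q + AᵀP(A−BK) = [6.3679 6.1315; 6.1315 9.5287]
tr(P') = 15.8966

-0.0992 0.1950 0.2939 0.6334


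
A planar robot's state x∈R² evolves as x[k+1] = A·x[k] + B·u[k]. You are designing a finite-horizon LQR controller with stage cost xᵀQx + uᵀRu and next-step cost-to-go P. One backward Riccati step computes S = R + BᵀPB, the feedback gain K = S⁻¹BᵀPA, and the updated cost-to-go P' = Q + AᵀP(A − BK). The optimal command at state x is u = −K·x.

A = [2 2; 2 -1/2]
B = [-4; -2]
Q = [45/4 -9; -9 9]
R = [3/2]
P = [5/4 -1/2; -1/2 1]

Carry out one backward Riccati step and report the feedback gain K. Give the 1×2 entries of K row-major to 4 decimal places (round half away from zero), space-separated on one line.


-0.4571 -0.4571

BᵀP = [-4.0000 0.0000]
S = R + BᵀPB = [3/2] + [16.0000] = [17.5000]
BᵀPA = [-8.0000 -8.0000]
K = S⁻¹·BᵀPA = [-0.4571 -0.4571]
A−BK = [0.1714 0.1714; 1.0857 -1.4143]
AᵀP(A−BK) = [1.3429 -1.1571; -1.1571 2.5929]
P' = Q + AᵀP(A−BK) = [12.5929 -10.1571; -10.1571 11.5929]
tr(P') = 24.1857


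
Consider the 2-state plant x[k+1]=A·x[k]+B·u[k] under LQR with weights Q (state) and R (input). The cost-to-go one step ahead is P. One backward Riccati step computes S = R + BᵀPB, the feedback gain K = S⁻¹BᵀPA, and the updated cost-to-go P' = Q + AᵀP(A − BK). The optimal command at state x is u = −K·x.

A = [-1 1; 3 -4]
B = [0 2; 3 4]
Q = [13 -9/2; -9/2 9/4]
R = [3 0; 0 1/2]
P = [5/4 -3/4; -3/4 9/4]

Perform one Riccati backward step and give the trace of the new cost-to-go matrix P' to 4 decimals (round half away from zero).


BᵀP = [-2.2500 6.7500; -0.5000 7.5000]
S = R + BᵀPB = [3 0; 0 1/2] + [20.2500 22.5000; 22.5000 29.0000] = [23.2500 22.5000; 22.5000 29.5000]
BᵀPA = [22.5000 -29.2500; 23.0000 -30.5000]
K = S⁻¹·BᵀPA = [0.8142 -0.9833; 0.1587 -0.2839]
A−BK = [-1.3173 1.5678; -0.0772 0.0856]
AᵀP(A−BK) = [4.0313 -4.8455; -4.8455 5.8288]
P' = Q + AᵀP(A−BK) = [17.0313 -9.3455; -9.3455 8.0788]
tr(P') = 25.1101

25.1101


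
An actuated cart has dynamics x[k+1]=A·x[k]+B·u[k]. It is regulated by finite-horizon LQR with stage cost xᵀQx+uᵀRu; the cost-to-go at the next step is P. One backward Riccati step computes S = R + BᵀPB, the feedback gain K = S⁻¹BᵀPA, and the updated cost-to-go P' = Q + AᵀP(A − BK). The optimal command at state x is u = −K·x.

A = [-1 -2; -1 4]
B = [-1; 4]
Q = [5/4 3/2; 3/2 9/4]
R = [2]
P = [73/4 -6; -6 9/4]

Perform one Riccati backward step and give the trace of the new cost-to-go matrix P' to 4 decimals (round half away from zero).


BᵀP = [-42.2500 15.0000]
S = R + BᵀPB = [2] + [102.2500] = [104.2500]
BᵀPA = [27.2500 144.5000]
K = S⁻¹·BᵀPA = [0.2614 1.3861]
A−BK = [-0.7386 -0.6139; -2.0456 -1.5444]
AᵀP(A−BK) = [1.3771 1.7290; 1.7290 4.7098]
P' = Q + AᵀP(A−BK) = [2.6271 3.2290; 3.2290 6.9598]
tr(P') = 9.5869

9.5869


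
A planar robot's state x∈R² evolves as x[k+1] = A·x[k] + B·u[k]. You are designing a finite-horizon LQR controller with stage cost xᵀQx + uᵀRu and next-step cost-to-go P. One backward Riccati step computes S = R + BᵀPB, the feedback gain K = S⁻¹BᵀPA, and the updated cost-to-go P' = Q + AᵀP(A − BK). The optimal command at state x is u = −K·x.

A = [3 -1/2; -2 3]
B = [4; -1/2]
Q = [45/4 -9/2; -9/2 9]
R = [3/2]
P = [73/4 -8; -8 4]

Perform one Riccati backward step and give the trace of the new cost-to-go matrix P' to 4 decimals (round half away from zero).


BᵀP = [77.0000 -34.0000]
S = R + BᵀPB = [3/2] + [325.0000] = [326.5000]
BᵀPA = [299.0000 -140.5000]
K = S⁻¹·BᵀPA = [0.9158 -0.4303]
A−BK = [-0.6631 1.2213; -1.5421 2.7848]
AᵀP(A−BK) = [2.4338 -2.7088; -2.7088 4.1023]
P' = Q + AᵀP(A−BK) = [13.6838 -7.2088; -7.2088 13.1023]
tr(P') = 26.7861

26.7861


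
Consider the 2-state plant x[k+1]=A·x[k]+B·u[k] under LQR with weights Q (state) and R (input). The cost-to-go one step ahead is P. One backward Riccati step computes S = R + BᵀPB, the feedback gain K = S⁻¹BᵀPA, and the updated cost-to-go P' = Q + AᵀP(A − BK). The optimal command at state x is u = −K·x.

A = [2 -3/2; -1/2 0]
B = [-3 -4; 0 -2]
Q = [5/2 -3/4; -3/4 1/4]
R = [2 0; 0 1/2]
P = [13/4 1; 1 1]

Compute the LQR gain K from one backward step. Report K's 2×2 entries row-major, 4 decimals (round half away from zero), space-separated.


-0.3740 0.1987 -0.1403 0.1870

BᵀP = [-9.7500 -3.0000; -15.0000 -6.0000]
S = R + BᵀPB = [2 0; 0 1/2] + [29.2500 45.0000; 45.0000 72.0000] = [31.2500 45.0000; 45.0000 72.5000]
BᵀPA = [-18.0000 14.6250; -27.0000 22.5000]
K = S⁻¹·BᵀPA = [-0.3740 0.1987; -0.1403 0.1870]
A−BK = [0.3169 -0.1558; -0.7805 0.3740]
AᵀP(A−BK) = [0.7305 -0.3740; -0.3740 0.1987]
P' = Q + AᵀP(A−BK) = [3.2305 -1.1240; -1.1240 0.4487]
tr(P') = 3.6792


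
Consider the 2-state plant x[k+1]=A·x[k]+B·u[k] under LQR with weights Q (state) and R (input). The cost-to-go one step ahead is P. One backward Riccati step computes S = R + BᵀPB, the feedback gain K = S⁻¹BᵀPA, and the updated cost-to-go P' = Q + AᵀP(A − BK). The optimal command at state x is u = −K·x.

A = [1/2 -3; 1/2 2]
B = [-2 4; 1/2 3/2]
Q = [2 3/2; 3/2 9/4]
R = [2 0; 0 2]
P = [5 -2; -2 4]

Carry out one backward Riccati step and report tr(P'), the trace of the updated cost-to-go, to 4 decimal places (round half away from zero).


BᵀP = [-11.0000 6.0000; 17.0000 -2.0000]
S = R + BᵀPB = [2 0; 0 2] + [25.0000 -35.0000; -35.0000 65.0000] = [27.0000 -35.0000; -35.0000 67.0000]
BᵀPA = [-2.5000 45.0000; 7.5000 -55.0000]
K = S⁻¹·BᵀPA = [0.1627 1.8664; 0.1969 0.1541]
A−BK = [0.0377 0.1164; 0.1233 0.8356]
AᵀP(A−BK) = [0.1798 1.0103; 1.0103 9.4863]
P' = Q + AᵀP(A−BK) = [2.1798 2.5103; 2.5103 11.7363]
tr(P') = 13.9161

13.9161


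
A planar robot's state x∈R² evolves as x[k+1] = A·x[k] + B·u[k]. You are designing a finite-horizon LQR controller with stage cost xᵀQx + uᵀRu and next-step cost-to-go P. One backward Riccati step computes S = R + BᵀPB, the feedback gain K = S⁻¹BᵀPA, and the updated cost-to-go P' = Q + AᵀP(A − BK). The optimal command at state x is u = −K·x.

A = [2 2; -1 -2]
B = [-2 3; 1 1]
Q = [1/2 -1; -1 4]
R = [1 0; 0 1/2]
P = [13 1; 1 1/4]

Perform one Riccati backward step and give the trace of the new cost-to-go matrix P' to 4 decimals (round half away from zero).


5.7315

BᵀP = [-25.0000 -1.7500; 40.0000 3.2500]
S = R + BᵀPB = [1 0; 0 1/2] + [48.2500 -76.7500; -76.7500 123.2500] = [49.2500 -76.7500; -76.7500 123.7500]
BᵀPA = [-48.2500 -46.5000; 76.7500 73.5000]
K = S⁻¹·BᵀPA = [-0.3938 -0.5548; 0.3760 0.2498]
A−BK = [0.0845 0.1408; -0.9822 -1.6950]
AᵀP(A−BK) = [0.3938 0.5548; 0.5548 0.8377]
P' = Q + AᵀP(A−BK) = [0.8938 -0.4452; -0.4452 4.8377]
tr(P') = 5.7315


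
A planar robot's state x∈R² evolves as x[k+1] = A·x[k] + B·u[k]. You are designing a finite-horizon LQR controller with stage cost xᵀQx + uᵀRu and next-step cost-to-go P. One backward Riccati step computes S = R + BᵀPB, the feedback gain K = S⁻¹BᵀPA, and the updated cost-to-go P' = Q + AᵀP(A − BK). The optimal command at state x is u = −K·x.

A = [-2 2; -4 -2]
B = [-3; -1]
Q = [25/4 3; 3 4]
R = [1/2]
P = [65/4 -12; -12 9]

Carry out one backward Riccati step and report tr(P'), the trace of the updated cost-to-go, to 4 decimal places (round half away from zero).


BᵀP = [-36.7500 27.0000]
S = R + BᵀPB = [1/2] + [83.2500] = [83.7500]
BᵀPA = [-34.5000 -127.5000]
K = S⁻¹·BᵀPA = [-0.4119 -1.5224]
A−BK = [-3.2358 -2.5672; -4.4119 -3.5224]
AᵀP(A−BK) = [2.7881 2.4776; 2.4776 2.8955]
P' = Q + AᵀP(A−BK) = [9.0381 5.4776; 5.4776 6.8955]
tr(P') = 15.9336

15.9336


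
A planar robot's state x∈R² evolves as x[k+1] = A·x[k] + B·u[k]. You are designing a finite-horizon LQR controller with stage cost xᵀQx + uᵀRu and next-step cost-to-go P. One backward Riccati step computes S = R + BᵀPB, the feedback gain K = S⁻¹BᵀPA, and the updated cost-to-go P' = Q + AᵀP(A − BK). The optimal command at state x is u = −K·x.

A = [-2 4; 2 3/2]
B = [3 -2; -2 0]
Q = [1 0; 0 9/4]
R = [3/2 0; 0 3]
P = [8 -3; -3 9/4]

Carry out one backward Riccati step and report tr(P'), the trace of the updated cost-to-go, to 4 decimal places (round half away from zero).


13.1012

BᵀP = [30.0000 -13.5000; -16.0000 6.0000]
S = R + BᵀPB = [3/2 0; 0 3] + [117.0000 -60.0000; -60.0000 32.0000] = [118.5000 -60.0000; -60.0000 35.0000]
BᵀPA = [-87.0000 99.7500; 44.0000 -55.0000]
K = S⁻¹·BᵀPA = [-0.7397 0.3493; -0.0110 -0.9726]
A−BK = [0.1973 1.0068; 0.5205 2.1986]
AᵀP(A−BK) = [1.1260 0.9349; 0.9349 8.7252]
P' = Q + AᵀP(A−BK) = [2.1260 0.9349; 0.9349 10.9752]
tr(P') = 13.1012


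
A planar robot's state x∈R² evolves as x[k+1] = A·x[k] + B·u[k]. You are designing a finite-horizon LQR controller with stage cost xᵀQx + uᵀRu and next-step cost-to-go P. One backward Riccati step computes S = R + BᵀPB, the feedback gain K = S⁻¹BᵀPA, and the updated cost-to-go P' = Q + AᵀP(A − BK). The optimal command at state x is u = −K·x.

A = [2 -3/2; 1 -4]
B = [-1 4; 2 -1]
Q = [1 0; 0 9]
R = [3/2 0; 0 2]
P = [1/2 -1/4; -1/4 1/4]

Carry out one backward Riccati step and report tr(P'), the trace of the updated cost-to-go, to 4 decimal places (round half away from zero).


BᵀP = [-1.0000 0.7500; 2.2500 -1.2500]
S = R + BᵀPB = [3/2 0; 0 2] + [2.5000 -4.7500; -4.7500 10.2500] = [4.0000 -4.7500; -4.7500 12.2500]
BᵀPA = [-1.2500 -1.5000; 3.2500 1.6250]
K = S⁻¹·BᵀPA = [0.0047 -0.4031; 0.2671 -0.0236]
A−BK = [0.9362 -1.8085; 1.2577 -3.2175]
AᵀP(A−BK) = [0.3877 -0.5520; -0.5520 1.5588]
P' = Q + AᵀP(A−BK) = [1.3877 -0.5520; -0.5520 10.5588]
tr(P') = 11.9465

11.9465


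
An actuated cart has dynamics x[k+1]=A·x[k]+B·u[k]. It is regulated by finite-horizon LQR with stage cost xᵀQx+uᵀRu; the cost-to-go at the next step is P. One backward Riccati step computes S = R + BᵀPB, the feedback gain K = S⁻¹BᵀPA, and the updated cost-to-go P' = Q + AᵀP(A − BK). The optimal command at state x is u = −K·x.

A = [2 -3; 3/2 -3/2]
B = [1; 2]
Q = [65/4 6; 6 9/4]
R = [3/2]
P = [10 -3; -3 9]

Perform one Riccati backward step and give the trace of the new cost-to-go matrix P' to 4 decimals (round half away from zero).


84.2676

BᵀP = [4.0000 15.0000]
S = R + BᵀPB = [3/2] + [34.0000] = [35.5000]
BᵀPA = [30.5000 -34.5000]
K = S⁻¹·BᵀPA = [0.8592 -0.9718]
A−BK = [1.1408 -2.0282; -0.2183 0.4437]
AᵀP(A−BK) = [16.0458 -28.1092; -28.1092 49.7218]
P' = Q + AᵀP(A−BK) = [32.2958 -22.1092; -22.1092 51.9718]
tr(P') = 84.2676


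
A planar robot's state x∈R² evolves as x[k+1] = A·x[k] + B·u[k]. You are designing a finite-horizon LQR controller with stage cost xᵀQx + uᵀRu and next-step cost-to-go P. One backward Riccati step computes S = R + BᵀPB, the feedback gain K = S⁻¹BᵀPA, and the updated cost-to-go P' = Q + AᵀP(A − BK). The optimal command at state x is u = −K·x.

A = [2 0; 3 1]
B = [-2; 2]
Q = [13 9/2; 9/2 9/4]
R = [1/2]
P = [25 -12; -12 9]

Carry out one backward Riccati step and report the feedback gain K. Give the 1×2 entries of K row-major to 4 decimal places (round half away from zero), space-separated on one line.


-0.0946 0.1806

BᵀP = [-74.0000 42.0000]
S = R + BᵀPB = [1/2] + [232.0000] = [232.5000]
BᵀPA = [-22.0000 42.0000]
K = S⁻¹·BᵀPA = [-0.0946 0.1806]
A−BK = [1.8108 0.3613; 3.1892 0.6387]
AᵀP(A−BK) = [34.9183 6.9742; 6.9742 1.4129]
P' = Q + AᵀP(A−BK) = [47.9183 11.4742; 11.4742 3.6629]
tr(P') = 51.5812


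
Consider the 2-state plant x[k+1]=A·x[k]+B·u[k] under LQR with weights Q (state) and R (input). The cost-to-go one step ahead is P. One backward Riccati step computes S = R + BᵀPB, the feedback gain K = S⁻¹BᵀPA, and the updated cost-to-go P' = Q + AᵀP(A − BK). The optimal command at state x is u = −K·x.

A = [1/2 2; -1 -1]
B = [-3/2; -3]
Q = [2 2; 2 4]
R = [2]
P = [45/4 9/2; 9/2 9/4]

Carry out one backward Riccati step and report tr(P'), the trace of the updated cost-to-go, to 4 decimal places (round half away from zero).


10.4281

BᵀP = [-30.3750 -13.5000]
S = R + BᵀPB = [2] + [86.0625] = [88.0625]
BᵀPA = [-1.6875 -47.2500]
K = S⁻¹·BᵀPA = [-0.0192 -0.5366]
A−BK = [0.4713 1.1952; -1.0575 -2.6097]
AᵀP(A−BK) = [0.5302 1.3446; 1.3446 3.8980]
P' = Q + AᵀP(A−BK) = [2.5302 3.3446; 3.3446 7.8980]
tr(P') = 10.4281


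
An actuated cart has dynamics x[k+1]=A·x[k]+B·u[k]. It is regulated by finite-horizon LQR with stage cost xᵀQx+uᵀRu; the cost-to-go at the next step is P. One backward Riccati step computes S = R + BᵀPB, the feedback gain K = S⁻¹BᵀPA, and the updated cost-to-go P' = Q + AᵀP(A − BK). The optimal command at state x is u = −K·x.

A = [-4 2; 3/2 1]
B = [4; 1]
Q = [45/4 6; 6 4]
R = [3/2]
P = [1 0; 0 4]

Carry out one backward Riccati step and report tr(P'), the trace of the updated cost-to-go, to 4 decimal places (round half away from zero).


BᵀP = [4.0000 4.0000]
S = R + BᵀPB = [3/2] + [20.0000] = [21.5000]
BᵀPA = [-10.0000 12.0000]
K = S⁻¹·BᵀPA = [-0.4651 0.5581]
A−BK = [-2.1395 -0.2326; 1.9651 0.4419]
AᵀP(A−BK) = [20.3488 3.5814; 3.5814 1.3023]
P' = Q + AᵀP(A−BK) = [31.5988 9.5814; 9.5814 5.3023]
tr(P') = 36.9012

36.9012


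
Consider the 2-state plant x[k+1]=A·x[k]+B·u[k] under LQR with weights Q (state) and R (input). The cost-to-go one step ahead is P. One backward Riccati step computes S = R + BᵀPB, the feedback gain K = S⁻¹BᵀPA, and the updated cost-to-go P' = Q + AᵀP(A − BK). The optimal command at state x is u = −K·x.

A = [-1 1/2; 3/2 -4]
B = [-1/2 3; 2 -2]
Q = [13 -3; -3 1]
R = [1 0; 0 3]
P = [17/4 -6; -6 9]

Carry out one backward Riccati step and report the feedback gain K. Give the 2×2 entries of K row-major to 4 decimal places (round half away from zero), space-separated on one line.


0.4678 -1.1255 -0.2632 0.4115

BᵀP = [-14.1250 21.0000; 24.7500 -36.0000]
S = R + BᵀPB = [1 0; 0 3] + [49.0625 -84.3750; -84.3750 146.2500] = [50.0625 -84.3750; -84.3750 149.2500]
BᵀPA = [45.6250 -91.0625; -78.7500 156.3750]
K = S⁻¹·BᵀPA = [0.4678 -1.1255; -0.2632 0.4115]
A−BK = [0.0234 -1.2972; 0.0380 -0.9261]
AᵀP(A−BK) = [0.4313 -0.8713; -0.8713 2.2291]
P' = Q + AᵀP(A−BK) = [13.4313 -3.8713; -3.8713 3.2291]
tr(P') = 16.6604


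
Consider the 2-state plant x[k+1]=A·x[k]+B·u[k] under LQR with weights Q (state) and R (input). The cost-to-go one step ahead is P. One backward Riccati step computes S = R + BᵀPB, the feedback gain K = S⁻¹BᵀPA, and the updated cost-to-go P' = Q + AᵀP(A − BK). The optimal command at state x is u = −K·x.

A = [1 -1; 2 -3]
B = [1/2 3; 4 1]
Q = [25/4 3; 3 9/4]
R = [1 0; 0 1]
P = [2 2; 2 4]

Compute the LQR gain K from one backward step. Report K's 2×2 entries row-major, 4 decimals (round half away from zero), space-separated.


0.4289 -0.6724 0.2608 -0.2404

BᵀP = [9.0000 17.0000; 8.0000 10.0000]
S = R + BᵀPB = [1 0; 0 1] + [72.5000 44.0000; 44.0000 34.0000] = [73.5000 44.0000; 44.0000 35.0000]
BᵀPA = [43.0000 -60.0000; 28.0000 -38.0000]
K = S⁻¹·BᵀPA = [0.4289 -0.6724; 0.2608 -0.2404]
A−BK = [0.0031 0.0573; 0.0236 -0.0699]
AᵀP(A−BK) = [0.2545 -0.3551; -0.3551 0.5200]
P' = Q + AᵀP(A−BK) = [6.5045 2.6449; 2.6449 2.7700]
tr(P') = 9.2745


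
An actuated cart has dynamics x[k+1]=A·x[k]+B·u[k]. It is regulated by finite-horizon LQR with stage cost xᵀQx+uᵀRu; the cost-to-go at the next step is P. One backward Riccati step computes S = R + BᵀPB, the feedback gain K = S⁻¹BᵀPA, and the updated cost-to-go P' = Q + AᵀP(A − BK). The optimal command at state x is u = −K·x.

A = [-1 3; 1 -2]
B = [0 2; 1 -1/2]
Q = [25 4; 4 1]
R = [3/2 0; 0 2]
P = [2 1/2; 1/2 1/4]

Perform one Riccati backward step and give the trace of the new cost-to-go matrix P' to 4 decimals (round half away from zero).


29.3747

BᵀP = [0.5000 0.2500; 3.7500 0.8750]
S = R + BᵀPB = [3/2 0; 0 2] + [0.2500 0.8750; 0.8750 7.0625] = [1.7500 0.8750; 0.8750 9.0625]
BᵀPA = [-0.2500 1.0000; -2.8750 9.5000]
K = S⁻¹·BᵀPA = [0.0166 0.0497; -0.3188 1.0435]
A−BK = [-0.3623 0.9130; 0.8240 -1.5280]
AᵀP(A−BK) = [0.3375 -0.9876; -0.9876 3.0373]
P' = Q + AᵀP(A−BK) = [25.3375 3.0124; 3.0124 4.0373]
tr(P') = 29.3747


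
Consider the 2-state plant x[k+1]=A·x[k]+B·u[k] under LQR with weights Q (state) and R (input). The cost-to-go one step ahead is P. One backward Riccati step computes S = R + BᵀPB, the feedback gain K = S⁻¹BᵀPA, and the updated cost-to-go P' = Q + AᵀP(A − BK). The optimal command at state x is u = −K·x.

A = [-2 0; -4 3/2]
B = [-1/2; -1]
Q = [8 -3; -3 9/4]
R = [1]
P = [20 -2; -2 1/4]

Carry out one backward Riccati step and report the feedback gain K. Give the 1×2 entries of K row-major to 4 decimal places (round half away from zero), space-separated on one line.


BᵀP = [-8.0000 0.7500]
S = R + BᵀPB = [1] + [3.2500] = [4.2500]
BᵀPA = [13.0000 1.1250]
K = S⁻¹·BᵀPA = [3.0588 0.2647]
A−BK = [-0.4706 0.1324; -0.9412 1.7647]
AᵀP(A−BK) = [12.2353 1.0588; 1.0588 0.2647]
P' = Q + AᵀP(A−BK) = [20.2353 -1.9412; -1.9412 2.5147]
tr(P') = 22.7500

3.0588 0.2647


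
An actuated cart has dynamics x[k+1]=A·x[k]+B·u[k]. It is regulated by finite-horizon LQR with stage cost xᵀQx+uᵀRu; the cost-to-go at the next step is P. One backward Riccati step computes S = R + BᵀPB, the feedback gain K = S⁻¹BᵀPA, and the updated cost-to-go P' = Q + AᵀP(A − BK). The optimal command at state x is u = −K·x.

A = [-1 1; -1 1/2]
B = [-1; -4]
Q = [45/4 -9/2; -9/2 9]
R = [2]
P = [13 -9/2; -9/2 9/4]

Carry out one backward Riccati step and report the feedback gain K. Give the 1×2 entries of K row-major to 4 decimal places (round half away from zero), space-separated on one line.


-0.0333 0.1833

BᵀP = [5.0000 -4.5000]
S = R + BᵀPB = [2] + [13.0000] = [15.0000]
BᵀPA = [-0.5000 2.7500]
K = S⁻¹·BᵀPA = [-0.0333 0.1833]
A−BK = [-1.0333 1.1833; -1.1333 1.2333]
AᵀP(A−BK) = [6.2333 -7.2833; -7.2833 8.5583]
P' = Q + AᵀP(A−BK) = [17.4833 -11.7833; -11.7833 17.5583]
tr(P') = 35.0417


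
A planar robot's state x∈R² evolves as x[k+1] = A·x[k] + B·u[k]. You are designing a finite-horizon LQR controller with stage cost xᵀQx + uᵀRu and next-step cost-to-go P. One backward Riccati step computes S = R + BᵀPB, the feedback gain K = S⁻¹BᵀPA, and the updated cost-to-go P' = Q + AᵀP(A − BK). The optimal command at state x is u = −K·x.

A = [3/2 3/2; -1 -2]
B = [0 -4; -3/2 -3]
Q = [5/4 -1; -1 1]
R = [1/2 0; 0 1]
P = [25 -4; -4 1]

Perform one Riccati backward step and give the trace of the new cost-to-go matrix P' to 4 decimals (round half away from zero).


4.7252

BᵀP = [6.0000 -1.5000; -88.0000 13.0000]
S = R + BᵀPB = [1/2 0; 0 1] + [2.2500 -19.5000; -19.5000 313.0000] = [2.7500 -19.5000; -19.5000 314.0000]
BᵀPA = [10.5000 12.0000; -145.0000 -158.0000]
K = S⁻¹·BᵀPA = [0.9715 1.4216; -0.4014 -0.4149]
A−BK = [-0.1058 -0.1596; -0.7470 -1.1123]
AᵀP(A−BK) = [0.8387 1.1626; 1.1626 1.6364]
P' = Q + AᵀP(A−BK) = [2.0887 0.1626; 0.1626 2.6364]
tr(P') = 4.7252


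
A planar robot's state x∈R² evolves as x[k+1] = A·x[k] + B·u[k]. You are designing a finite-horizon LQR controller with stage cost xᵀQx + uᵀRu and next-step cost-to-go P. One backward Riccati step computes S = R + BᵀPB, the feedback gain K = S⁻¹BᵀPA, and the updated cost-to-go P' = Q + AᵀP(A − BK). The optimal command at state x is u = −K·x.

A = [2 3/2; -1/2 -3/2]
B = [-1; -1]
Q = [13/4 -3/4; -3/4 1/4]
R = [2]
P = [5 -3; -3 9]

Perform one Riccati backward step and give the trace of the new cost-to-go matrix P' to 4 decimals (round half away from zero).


BᵀP = [-2.0000 -6.0000]
S = R + BᵀPB = [2] + [8.0000] = [10.0000]
BᵀPA = [-1.0000 6.0000]
K = S⁻¹·BᵀPA = [-0.1000 0.6000]
A−BK = [1.9000 2.1000; -0.6000 -0.9000]
AᵀP(A−BK) = [28.1500 33.6000; 33.6000 41.4000]
P' = Q + AᵀP(A−BK) = [31.4000 32.8500; 32.8500 41.6500]
tr(P') = 73.0500

73.0500


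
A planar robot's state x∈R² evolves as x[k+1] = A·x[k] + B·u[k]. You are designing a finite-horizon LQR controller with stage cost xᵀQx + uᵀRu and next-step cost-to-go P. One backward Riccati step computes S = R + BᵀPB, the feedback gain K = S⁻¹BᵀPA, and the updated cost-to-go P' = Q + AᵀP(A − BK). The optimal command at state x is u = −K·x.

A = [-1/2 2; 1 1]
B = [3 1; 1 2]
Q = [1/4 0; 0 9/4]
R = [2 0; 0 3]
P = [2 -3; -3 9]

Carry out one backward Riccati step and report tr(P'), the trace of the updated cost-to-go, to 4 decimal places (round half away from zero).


4.7476

BᵀP = [3.0000 0.0000; -4.0000 15.0000]
S = R + BᵀPB = [2 0; 0 3] + [9.0000 3.0000; 3.0000 26.0000] = [11.0000 3.0000; 3.0000 29.0000]
BᵀPA = [-1.5000 6.0000; 17.0000 7.0000]
K = S⁻¹·BᵀPA = [-0.3048 0.4935; 0.6177 0.1903]
A−BK = [-0.2032 0.3290; 0.0694 0.1258]
AᵀP(A−BK) = [1.5411 0.0048; 0.0048 0.7065]
P' = Q + AᵀP(A−BK) = [1.7911 0.0048; 0.0048 2.9565]
tr(P') = 4.7476


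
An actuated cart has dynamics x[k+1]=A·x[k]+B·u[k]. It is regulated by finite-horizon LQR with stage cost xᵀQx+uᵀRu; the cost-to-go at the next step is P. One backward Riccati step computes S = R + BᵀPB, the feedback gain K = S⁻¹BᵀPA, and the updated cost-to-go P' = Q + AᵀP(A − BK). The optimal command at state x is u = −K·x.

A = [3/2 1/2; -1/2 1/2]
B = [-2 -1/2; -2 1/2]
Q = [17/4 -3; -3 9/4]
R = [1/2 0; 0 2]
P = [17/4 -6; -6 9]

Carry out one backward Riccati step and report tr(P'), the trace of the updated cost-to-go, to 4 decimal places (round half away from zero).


10.5459

BᵀP = [3.5000 -6.0000; -5.1250 7.5000]
S = R + BᵀPB = [1/2 0; 0 2] + [5.0000 -4.7500; -4.7500 6.3125] = [5.5000 -4.7500; -4.7500 8.3125]
BᵀPA = [8.2500 -1.2500; -11.4375 1.1875]
K = S⁻¹·BᵀPA = [0.6154 -0.2051; -1.0243 0.0256]
A−BK = [2.2186 0.1026; 1.2429 0.0769]
AᵀP(A−BK) = [4.0202 -0.0769; -0.0769 0.0256]
P' = Q + AᵀP(A−BK) = [8.2702 -3.0769; -3.0769 2.2756]
tr(P') = 10.5459


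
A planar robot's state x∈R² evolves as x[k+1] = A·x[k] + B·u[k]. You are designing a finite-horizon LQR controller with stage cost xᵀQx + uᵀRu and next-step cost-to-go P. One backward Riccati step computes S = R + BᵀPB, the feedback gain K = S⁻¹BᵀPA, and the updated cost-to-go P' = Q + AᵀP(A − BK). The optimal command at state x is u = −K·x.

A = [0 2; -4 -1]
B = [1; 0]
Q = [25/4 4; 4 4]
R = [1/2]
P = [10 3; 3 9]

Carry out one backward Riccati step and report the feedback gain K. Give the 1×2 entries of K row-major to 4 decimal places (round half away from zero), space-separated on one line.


BᵀP = [10.0000 3.0000]
S = R + BᵀPB = [1/2] + [10.0000] = [10.5000]
BᵀPA = [-12.0000 17.0000]
K = S⁻¹·BᵀPA = [-1.1429 1.6190]
A−BK = [1.1429 0.3810; -4.0000 -1.0000]
AᵀP(A−BK) = [130.2857 31.4286; 31.4286 9.4762]
P' = Q + AᵀP(A−BK) = [136.5357 35.4286; 35.4286 13.4762]
tr(P') = 150.0119

-1.1429 1.6190


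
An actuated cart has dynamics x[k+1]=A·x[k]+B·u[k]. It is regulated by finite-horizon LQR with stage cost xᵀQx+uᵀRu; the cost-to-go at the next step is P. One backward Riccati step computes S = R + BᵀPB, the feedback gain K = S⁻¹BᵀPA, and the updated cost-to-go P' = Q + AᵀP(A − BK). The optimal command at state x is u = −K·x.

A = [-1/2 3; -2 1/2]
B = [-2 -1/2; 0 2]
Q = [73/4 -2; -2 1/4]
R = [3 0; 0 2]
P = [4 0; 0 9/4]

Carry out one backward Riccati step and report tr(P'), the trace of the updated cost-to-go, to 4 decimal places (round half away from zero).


BᵀP = [-8.0000 0.0000; -2.0000 4.5000]
S = R + BᵀPB = [3 0; 0 2] + [16.0000 4.0000; 4.0000 10.0000] = [19.0000 4.0000; 4.0000 12.0000]
BᵀPA = [4.0000 -24.0000; -8.0000 -3.7500]
K = S⁻¹·BᵀPA = [0.3774 -1.2877; -0.7925 0.1167]
A−BK = [-0.1415 0.4829; -0.4151 0.2665]
AᵀP(A−BK) = [2.1509 -2.1651; -2.1651 6.0946]
P' = Q + AᵀP(A−BK) = [20.4009 -4.1651; -4.1651 6.3446]
tr(P') = 26.7456

26.7456


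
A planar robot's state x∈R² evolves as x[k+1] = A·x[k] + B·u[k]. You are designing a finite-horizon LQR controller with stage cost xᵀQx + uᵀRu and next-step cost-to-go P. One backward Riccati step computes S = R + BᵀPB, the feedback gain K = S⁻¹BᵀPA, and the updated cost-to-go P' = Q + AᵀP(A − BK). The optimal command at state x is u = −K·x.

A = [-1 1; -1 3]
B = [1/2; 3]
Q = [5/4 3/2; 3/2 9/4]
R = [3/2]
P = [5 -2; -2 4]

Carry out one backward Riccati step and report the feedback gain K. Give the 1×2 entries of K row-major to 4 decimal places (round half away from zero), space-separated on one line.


-0.2290 0.9008

BᵀP = [-3.5000 11.0000]
S = R + BᵀPB = [3/2] + [31.2500] = [32.7500]
BᵀPA = [-7.5000 29.5000]
K = S⁻¹·BᵀPA = [-0.2290 0.9008]
A−BK = [-0.8855 0.5496; -0.3130 0.2977]
AᵀP(A−BK) = [3.2824 -2.2443; -2.2443 2.4275]
P' = Q + AᵀP(A−BK) = [4.5324 -0.7443; -0.7443 4.6775]
tr(P') = 9.2099


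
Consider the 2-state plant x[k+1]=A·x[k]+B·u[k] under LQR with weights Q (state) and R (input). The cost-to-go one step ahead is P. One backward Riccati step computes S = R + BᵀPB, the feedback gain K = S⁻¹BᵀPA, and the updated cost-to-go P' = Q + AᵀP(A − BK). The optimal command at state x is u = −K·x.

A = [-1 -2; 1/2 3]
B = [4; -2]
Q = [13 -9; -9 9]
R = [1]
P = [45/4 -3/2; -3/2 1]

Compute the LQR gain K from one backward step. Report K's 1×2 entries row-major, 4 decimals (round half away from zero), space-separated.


-0.2488 -0.5742

BᵀP = [48.0000 -8.0000]
S = R + BᵀPB = [1] + [208.0000] = [209.0000]
BᵀPA = [-52.0000 -120.0000]
K = S⁻¹·BᵀPA = [-0.2488 -0.5742]
A−BK = [-0.0048 0.2967; 0.0024 1.8517]
AᵀP(A−BK) = [0.0622 0.1435; 0.1435 3.1005]
P' = Q + AᵀP(A−BK) = [13.0622 -8.8565; -8.8565 12.1005]
tr(P') = 25.1627


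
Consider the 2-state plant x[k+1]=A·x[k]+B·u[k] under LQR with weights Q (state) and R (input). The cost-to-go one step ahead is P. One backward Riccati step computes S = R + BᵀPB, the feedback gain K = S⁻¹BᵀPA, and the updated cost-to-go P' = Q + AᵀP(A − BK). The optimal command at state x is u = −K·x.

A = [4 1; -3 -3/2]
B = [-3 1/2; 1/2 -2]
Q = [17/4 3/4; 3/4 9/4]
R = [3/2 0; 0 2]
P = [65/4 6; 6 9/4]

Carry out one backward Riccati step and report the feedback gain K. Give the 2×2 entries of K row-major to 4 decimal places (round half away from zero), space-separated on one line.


-1.0177 -0.1600 0.0219 0.0374

BᵀP = [-45.7500 -16.8750; -3.8750 -1.5000]
S = R + BᵀPB = [3/2 0; 0 2] + [128.8125 10.8750; 10.8750 1.0625] = [130.3125 10.8750; 10.8750 3.0625]
BᵀPA = [-132.3750 -20.4375; -11.0000 -1.6250]
K = S⁻¹·BᵀPA = [-1.0177 -0.1600; 0.0219 0.0374]
A−BK = [0.9361 0.5014; -2.4474 -1.3452]
AᵀP(A−BK) = [1.7788 0.3623; 0.3623 0.1042]
P' = Q + AᵀP(A−BK) = [6.0288 1.1123; 1.1123 2.3542]
tr(P') = 8.3830


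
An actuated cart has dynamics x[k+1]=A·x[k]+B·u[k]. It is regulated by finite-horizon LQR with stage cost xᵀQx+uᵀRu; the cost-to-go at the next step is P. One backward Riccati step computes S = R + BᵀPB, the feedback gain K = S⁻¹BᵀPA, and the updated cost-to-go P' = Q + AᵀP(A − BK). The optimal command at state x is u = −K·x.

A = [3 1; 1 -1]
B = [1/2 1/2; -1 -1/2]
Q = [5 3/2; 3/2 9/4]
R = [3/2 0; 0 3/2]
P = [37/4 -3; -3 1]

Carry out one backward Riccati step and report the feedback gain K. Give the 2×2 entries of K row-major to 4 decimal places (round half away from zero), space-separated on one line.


BᵀP = [7.6250 -2.5000; 6.1250 -2.0000]
S = R + BᵀPB = [3/2 0; 0 3/2] + [6.3125 5.0625; 5.0625 4.0625] = [7.8125 5.0625; 5.0625 5.5625]
BᵀPA = [20.3750 10.1250; 16.3750 8.1250]
K = S⁻¹·BᵀPA = [1.7073 0.8519; 1.3900 0.6854]
A−BK = [1.4514 0.2314; 3.4023 0.1946]
AᵀP(A−BK) = [8.7029 4.1700; 4.1700 2.0561]
P' = Q + AᵀP(A−BK) = [13.7029 5.6700; 5.6700 4.3061]
tr(P') = 18.0090

1.7073 0.8519 1.3900 0.6854


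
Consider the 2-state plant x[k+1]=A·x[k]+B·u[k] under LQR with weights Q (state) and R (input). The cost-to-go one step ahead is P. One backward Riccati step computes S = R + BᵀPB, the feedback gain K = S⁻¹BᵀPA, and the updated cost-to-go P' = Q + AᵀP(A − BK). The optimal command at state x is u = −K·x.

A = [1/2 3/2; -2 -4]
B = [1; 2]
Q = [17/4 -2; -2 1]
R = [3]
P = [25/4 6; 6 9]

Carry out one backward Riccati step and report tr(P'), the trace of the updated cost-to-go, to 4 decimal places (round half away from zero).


BᵀP = [18.2500 24.0000]
S = R + BᵀPB = [3] + [66.2500] = [69.2500]
BᵀPA = [-38.8750 -68.6250]
K = S⁻¹·BᵀPA = [-0.5614 -0.9910]
A−BK = [1.0614 2.4910; -0.8773 -2.0181]
AᵀP(A−BK) = [3.7392 8.1634; 8.1634 18.0569]
P' = Q + AᵀP(A−BK) = [7.9892 6.1634; 6.1634 19.0569]
tr(P') = 27.0460

27.0460


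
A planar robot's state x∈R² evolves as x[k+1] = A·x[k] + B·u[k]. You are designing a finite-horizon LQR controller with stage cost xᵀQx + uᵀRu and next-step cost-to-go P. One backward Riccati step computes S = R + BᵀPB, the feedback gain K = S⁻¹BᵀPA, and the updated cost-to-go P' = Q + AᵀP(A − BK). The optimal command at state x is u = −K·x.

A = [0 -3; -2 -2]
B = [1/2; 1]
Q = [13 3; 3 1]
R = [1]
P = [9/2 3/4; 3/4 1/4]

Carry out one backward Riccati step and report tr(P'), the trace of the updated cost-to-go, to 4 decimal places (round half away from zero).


31.3800

BᵀP = [3.0000 0.6250]
S = R + BᵀPB = [1] + [2.1250] = [3.1250]
BᵀPA = [-1.2500 -10.2500]
K = S⁻¹·BᵀPA = [-0.4000 -3.2800]
A−BK = [0.2000 -1.3600; -1.6000 1.2800]
AᵀP(A−BK) = [0.5000 1.4000; 1.4000 16.8800]
P' = Q + AᵀP(A−BK) = [13.5000 4.4000; 4.4000 17.8800]
tr(P') = 31.3800


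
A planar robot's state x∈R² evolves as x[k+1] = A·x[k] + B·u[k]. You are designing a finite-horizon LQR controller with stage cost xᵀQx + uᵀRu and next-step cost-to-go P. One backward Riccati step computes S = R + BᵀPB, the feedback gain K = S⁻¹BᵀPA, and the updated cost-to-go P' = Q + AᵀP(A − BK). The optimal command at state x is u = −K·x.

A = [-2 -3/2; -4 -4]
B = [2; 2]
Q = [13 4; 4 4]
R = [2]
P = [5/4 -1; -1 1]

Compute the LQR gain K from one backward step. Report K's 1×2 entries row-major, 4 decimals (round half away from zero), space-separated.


BᵀP = [0.5000 0.0000]
S = R + BᵀPB = [2] + [1.0000] = [3.0000]
BᵀPA = [-1.0000 -0.7500]
K = S⁻¹·BᵀPA = [-0.3333 -0.2500]
A−BK = [-1.3333 -1.0000; -3.3333 -3.5000]
AᵀP(A−BK) = [4.6667 5.5000; 5.5000 6.6250]
P' = Q + AᵀP(A−BK) = [17.6667 9.5000; 9.5000 10.6250]
tr(P') = 28.2917

-0.3333 -0.2500


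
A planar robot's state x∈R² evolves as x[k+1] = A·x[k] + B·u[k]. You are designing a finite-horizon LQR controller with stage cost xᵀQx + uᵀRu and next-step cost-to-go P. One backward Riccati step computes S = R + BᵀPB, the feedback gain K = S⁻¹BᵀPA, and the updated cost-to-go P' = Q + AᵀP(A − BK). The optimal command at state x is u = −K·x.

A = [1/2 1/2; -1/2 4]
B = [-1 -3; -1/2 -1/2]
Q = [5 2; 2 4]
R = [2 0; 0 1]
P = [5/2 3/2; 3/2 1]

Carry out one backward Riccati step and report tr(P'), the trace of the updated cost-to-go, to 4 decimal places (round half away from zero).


BᵀP = [-3.2500 -2.0000; -8.2500 -5.0000]
S = R + BᵀPB = [2 0; 0 1] + [4.2500 10.7500; 10.7500 27.2500] = [6.2500 10.7500; 10.7500 28.2500]
BᵀPA = [-0.6250 -9.6250; -1.6250 -24.1250]
K = S⁻¹·BᵀPA = [-0.0031 -0.2059; -0.0564 -0.7756]
A−BK = [0.3279 -2.0328; -0.5297 3.5092]
AᵀP(A−BK) = [0.0315 -0.1391; -0.1391 1.9311]
P' = Q + AᵀP(A−BK) = [5.0315 1.8609; 1.8609 5.9311]
tr(P') = 10.9626

10.9626


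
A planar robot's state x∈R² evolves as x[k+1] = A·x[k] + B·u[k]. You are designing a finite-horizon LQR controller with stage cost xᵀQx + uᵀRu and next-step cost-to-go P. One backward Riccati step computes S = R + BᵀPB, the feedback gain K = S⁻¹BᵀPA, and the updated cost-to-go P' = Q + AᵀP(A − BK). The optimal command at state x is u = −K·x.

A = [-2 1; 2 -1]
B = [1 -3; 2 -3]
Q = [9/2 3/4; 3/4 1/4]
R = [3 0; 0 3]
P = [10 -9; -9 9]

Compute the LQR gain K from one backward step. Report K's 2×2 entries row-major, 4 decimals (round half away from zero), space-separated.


BᵀP = [-8.0000 9.0000; -3.0000 0.0000]
S = R + BᵀPB = [3 0; 0 3] + [10.0000 -3.0000; -3.0000 9.0000] = [13.0000 -3.0000; -3.0000 12.0000]
BᵀPA = [34.0000 -17.0000; 6.0000 -3.0000]
K = S⁻¹·BᵀPA = [2.8980 -1.4490; 1.2245 -0.6122]
A−BK = [-1.2245 0.6122; -0.1224 0.0612]
AᵀP(A−BK) = [42.1224 -21.0612; -21.0612 10.5306]
P' = Q + AᵀP(A−BK) = [46.6224 -20.3112; -20.3112 10.7806]
tr(P') = 57.4031

2.8980 -1.4490 1.2245 -0.6122


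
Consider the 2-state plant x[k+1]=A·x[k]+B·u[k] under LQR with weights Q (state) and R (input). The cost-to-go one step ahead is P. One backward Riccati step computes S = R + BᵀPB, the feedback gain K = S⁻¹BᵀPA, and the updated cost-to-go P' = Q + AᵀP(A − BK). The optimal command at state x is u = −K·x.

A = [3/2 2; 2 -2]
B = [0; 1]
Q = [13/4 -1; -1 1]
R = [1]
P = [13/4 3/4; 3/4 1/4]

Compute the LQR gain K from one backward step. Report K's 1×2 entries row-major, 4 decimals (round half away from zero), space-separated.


1.3000 0.8000

BᵀP = [0.7500 0.2500]
S = R + BᵀPB = [1] + [0.2500] = [1.2500]
BᵀPA = [1.6250 1.0000]
K = S⁻¹·BᵀPA = [1.3000 0.8000]
A−BK = [1.5000 2.0000; 0.7000 -2.8000]
AᵀP(A−BK) = [10.7000 8.2000; 8.2000 7.2000]
P' = Q + AᵀP(A−BK) = [13.9500 7.2000; 7.2000 8.2000]
tr(P') = 22.1500


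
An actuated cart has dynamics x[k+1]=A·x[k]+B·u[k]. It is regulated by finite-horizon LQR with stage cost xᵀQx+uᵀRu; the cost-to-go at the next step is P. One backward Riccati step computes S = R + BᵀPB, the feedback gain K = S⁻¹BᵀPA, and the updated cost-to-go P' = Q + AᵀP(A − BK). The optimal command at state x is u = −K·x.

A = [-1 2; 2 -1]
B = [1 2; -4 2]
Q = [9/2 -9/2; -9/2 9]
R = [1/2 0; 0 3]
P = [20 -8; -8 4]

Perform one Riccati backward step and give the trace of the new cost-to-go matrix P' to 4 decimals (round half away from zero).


15.1473

BᵀP = [52.0000 -24.0000; 24.0000 -8.0000]
S = R + BᵀPB = [1/2 0; 0 3] + [148.0000 56.0000; 56.0000 32.0000] = [148.5000 56.0000; 56.0000 35.0000]
BᵀPA = [-100.0000 128.0000; -40.0000 56.0000]
K = S⁻¹·BᵀPA = [-0.6112 0.6520; -0.1649 0.5569]
A−BK = [-0.0589 0.2343; -0.1150 0.4941]
AᵀP(A−BK) = [0.2823 -0.5297; -0.5297 1.3650]
P' = Q + AᵀP(A−BK) = [4.7823 -5.0297; -5.0297 10.3650]
tr(P') = 15.1473


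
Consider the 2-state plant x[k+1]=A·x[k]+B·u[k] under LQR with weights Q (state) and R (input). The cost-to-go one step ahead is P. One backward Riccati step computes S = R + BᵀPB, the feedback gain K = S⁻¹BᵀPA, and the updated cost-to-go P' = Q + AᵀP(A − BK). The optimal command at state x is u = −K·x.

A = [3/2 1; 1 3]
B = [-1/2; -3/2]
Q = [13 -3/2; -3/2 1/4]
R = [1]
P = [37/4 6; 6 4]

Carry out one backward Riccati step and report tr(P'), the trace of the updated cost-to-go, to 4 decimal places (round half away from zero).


BᵀP = [-13.6250 -9.0000]
S = R + BᵀPB = [1] + [20.3125] = [21.3125]
BᵀPA = [-29.4375 -40.6250]
K = S⁻¹·BᵀPA = [-1.3812 -1.9062]
A−BK = [0.8094 0.0469; -1.0718 0.1408]
AᵀP(A−BK) = [2.1525 2.7625; 2.7625 3.8123]
P' = Q + AᵀP(A−BK) = [15.1525 1.2625; 1.2625 4.0623]
tr(P') = 19.2148

19.2148


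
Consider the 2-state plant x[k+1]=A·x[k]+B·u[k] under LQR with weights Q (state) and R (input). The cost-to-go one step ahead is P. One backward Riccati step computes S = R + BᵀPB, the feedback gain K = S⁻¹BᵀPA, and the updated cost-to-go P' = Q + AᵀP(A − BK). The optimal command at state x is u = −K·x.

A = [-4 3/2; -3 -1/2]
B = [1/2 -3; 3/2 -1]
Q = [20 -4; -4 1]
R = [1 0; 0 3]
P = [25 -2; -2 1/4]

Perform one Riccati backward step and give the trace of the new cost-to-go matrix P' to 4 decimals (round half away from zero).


BᵀP = [9.5000 -0.6250; -73.0000 5.7500]
S = R + BᵀPB = [1 0; 0 3] + [3.8125 -27.8750; -27.8750 213.2500] = [4.8125 -27.8750; -27.8750 216.2500]
BᵀPA = [-36.1250 14.5625; 274.7500 -112.3750]
K = S⁻¹·BᵀPA = [-0.5817 0.0633; 1.1955 -0.5115]
A−BK = [-0.1225 -0.0661; -0.9320 -1.1064]
AᵀP(A−BK) = [4.7620 -1.8054; -1.8054 0.9116]
P' = Q + AᵀP(A−BK) = [24.7620 -5.8054; -5.8054 1.9116]
tr(P') = 26.6736

26.6736


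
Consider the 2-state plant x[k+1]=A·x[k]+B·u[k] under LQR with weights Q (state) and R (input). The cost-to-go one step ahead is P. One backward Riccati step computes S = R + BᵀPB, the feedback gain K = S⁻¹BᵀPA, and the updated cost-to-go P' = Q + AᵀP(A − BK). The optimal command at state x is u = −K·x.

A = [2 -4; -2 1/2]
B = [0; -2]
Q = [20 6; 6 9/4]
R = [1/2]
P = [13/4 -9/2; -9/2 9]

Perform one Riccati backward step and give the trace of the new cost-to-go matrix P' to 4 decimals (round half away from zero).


BᵀP = [9.0000 -18.0000]
S = R + BᵀPB = [1/2] + [36.0000] = [36.5000]
BᵀPA = [54.0000 -45.0000]
K = S⁻¹·BᵀPA = [1.4795 -1.2329]
A−BK = [2.0000 -4.0000; 0.9589 -1.9658]
AᵀP(A−BK) = [5.1096 -8.9247; -8.9247 16.7705]
P' = Q + AᵀP(A−BK) = [25.1096 -2.9247; -2.9247 19.0205]
tr(P') = 44.1301

44.1301


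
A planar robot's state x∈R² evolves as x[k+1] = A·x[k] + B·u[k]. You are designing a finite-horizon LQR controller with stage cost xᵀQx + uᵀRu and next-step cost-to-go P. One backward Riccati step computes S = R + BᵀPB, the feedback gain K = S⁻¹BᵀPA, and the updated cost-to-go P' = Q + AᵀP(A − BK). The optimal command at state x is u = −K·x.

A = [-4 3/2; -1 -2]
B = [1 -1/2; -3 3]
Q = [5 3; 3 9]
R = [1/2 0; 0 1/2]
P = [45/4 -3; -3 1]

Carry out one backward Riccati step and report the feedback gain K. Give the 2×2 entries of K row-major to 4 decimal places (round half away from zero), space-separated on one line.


-2.2870 0.9471 -0.4843 -0.2018

BᵀP = [20.2500 -6.0000; -14.6250 4.5000]
S = R + BᵀPB = [1/2 0; 0 1/2] + [38.2500 -28.1250; -28.1250 20.8125] = [38.7500 -28.1250; -28.1250 21.3125]
BᵀPA = [-75.0000 42.3750; 54.0000 -30.9375]
K = S⁻¹·BᵀPA = [-2.2870 0.9471; -0.4843 -0.2018]
A−BK = [-1.9552 0.4520; -6.4081 1.4466]
AᵀP(A−BK) = [11.6278 -3.0717; -3.0717 0.9368]
P' = Q + AᵀP(A−BK) = [16.6278 -0.0717; -0.0717 9.9368]
tr(P') = 26.5646
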